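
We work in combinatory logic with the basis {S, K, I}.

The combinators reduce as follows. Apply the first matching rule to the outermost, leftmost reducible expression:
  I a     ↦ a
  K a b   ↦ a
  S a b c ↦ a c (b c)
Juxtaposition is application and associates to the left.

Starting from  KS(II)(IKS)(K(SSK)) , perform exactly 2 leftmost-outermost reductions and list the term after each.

  start: KS(II)(IKS)(K(SSK))
  →1  S(IKS)(K(SSK))
  →2  S(KS)(K(SSK))

Answer: after 2 steps: S(KS)(K(SSK))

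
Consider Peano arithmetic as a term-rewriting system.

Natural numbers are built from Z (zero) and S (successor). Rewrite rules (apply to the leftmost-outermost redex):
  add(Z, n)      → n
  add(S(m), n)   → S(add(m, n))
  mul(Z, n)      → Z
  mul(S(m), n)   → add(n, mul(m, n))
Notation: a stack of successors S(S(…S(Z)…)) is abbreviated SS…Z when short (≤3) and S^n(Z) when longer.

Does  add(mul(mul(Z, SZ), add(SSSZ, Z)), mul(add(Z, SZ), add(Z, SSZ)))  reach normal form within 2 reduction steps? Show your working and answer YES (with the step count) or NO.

  start: add(mul(mul(Z, SZ), add(SSSZ, Z)), mul(add(Z, SZ), add(Z, SSZ)))
  step 1: add(mul(Z, add(SSSZ, Z)), mul(add(Z, SZ), add(Z, SSZ)))
  step 2: add(Z, mul(add(Z, SZ), add(Z, SSZ)))

Answer: NO — after 2 steps the term is add(Z, mul(add(Z, SZ), add(Z, SSZ))), not yet normal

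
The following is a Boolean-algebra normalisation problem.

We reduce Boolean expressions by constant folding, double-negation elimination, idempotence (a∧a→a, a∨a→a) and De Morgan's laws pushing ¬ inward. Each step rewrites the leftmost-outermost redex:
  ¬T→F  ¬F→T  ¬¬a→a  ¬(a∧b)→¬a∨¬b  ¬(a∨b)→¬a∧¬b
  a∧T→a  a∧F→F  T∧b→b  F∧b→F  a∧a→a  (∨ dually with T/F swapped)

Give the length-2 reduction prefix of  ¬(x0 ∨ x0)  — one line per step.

  start: ¬(x0 ∨ x0)
  step 1: ¬x0 ∧ ¬x0
  step 2: ¬x0

Answer: after 2 steps: ¬x0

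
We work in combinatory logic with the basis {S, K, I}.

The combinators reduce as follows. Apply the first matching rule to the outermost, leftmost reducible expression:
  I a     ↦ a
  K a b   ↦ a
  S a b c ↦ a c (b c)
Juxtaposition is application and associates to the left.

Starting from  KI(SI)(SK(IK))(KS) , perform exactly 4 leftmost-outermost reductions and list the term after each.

  start: KI(SI)(SK(IK))(KS)
  [1] I(SK(IK))(KS)
  [2] SK(IK)(KS)
  [3] K(KS)(IK(KS))
  [4] KS

Answer: after 4 steps: KS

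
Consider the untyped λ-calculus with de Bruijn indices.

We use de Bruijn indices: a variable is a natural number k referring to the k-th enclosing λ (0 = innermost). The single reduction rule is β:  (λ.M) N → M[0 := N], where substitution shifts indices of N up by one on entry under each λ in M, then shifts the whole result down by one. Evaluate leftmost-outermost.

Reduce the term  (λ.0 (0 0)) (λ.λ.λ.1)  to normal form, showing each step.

Answer: normal form = λ.λ.1  (in 2 steps)

Working:
  start: (λ.0 (0 0)) (λ.λ.λ.1)
  step 1: (λ.λ.λ.1) ((λ.λ.λ.1) (λ.λ.λ.1))
  step 2: λ.λ.1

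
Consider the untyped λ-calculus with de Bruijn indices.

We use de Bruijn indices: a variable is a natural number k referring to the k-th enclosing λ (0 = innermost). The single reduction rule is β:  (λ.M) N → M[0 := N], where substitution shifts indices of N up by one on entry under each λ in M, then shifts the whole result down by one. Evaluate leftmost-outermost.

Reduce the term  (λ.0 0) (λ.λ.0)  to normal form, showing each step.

Answer: normal form = λ.0  (in 2 steps)

Reduction:
  start: (λ.0 0) (λ.λ.0)
  [1] (λ.λ.0) (λ.λ.0)
  [2] λ.0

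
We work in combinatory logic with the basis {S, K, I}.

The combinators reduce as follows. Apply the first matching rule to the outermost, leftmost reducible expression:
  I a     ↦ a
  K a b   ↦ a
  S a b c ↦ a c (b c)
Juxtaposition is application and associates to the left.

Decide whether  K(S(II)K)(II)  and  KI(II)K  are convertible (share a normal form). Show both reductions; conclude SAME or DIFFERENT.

Answer: DIFFERENT — A ⇓ SIK, B ⇓ K

Reduction:
Term A:
  start: K(S(II)K)(II)
  [1] S(II)K
  [2] SIK

Term B:
  start: KI(II)K
  [1] IK
  [2] K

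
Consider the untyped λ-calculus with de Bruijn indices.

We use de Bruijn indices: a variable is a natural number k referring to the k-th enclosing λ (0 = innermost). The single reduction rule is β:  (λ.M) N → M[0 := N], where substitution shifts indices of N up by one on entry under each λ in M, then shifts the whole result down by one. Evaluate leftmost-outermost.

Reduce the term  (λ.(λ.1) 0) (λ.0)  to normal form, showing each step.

  start: (λ.(λ.1) 0) (λ.0)
  [1] (λ.λ.0) (λ.0)
  [2] λ.0

Answer: normal form = λ.0  (in 2 steps)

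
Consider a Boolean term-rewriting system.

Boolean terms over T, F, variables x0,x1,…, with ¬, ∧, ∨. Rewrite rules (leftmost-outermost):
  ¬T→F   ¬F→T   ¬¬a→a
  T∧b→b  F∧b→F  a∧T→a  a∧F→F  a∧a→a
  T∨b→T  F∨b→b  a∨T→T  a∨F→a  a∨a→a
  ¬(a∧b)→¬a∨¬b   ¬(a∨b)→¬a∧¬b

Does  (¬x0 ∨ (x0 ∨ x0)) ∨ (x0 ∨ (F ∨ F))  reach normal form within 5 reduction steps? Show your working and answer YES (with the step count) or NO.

  start: (¬x0 ∨ (x0 ∨ x0)) ∨ (x0 ∨ (F ∨ F))
  [1] (¬x0 ∨ x0) ∨ (x0 ∨ (F ∨ F))
  [2] (¬x0 ∨ x0) ∨ (x0 ∨ F)
  [3] (¬x0 ∨ x0) ∨ x0

Answer: YES — reaches normal form (¬x0 ∨ x0) ∨ x0 in 3 ≤ 5 steps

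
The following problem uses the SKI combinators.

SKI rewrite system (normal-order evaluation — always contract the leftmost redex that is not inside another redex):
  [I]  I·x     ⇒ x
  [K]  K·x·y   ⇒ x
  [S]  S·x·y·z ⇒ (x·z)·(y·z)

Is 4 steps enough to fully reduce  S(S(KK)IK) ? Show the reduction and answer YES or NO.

  start: S(S(KK)IK)
  step 1: S(KKK(IK))
  step 2: S(K(IK))
  step 3: S(KK)

Answer: YES — reaches normal form S(KK) in 3 ≤ 4 steps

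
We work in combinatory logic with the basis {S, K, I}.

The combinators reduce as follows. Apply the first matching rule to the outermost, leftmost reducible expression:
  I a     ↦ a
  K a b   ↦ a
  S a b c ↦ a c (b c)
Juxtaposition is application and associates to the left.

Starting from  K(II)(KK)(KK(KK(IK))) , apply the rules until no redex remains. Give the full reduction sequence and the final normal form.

Answer: normal form = K  (in 4 steps)

Derivation:
  start: K(II)(KK)(KK(KK(IK)))
  →1  II(KK(KK(IK)))
  →2  I(KK(KK(IK)))
  →3  KK(KK(IK))
  →4  K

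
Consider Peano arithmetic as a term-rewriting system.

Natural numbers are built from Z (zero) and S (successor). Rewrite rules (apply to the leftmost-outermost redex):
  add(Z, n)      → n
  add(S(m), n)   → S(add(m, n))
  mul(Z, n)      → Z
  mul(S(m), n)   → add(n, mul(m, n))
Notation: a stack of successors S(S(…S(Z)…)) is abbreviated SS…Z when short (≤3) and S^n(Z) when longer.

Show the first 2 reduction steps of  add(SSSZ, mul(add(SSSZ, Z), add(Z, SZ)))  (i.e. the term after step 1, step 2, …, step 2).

  start: add(SSSZ, mul(add(SSSZ, Z), add(Z, SZ)))
  step 1: S(add(SSZ, mul(add(SSSZ, Z), add(Z, SZ))))
  step 2: S(S(add(SZ, mul(add(SSSZ, Z), add(Z, SZ)))))

Answer: after 2 steps: S(S(add(SZ, mul(add(SSSZ, Z), add(Z, SZ)))))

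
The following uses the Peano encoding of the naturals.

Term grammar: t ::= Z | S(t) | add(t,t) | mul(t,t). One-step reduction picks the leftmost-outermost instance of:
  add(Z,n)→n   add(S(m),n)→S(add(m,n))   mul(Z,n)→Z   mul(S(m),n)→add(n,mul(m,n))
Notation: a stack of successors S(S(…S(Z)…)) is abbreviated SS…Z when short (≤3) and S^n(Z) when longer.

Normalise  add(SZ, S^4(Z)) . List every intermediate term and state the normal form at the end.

  start: add(SZ, S^4(Z))
  →1  S(add(Z, S^4(Z)))
  →2  S^5(Z)

Answer: normal form = S^5(Z)  (in 2 steps)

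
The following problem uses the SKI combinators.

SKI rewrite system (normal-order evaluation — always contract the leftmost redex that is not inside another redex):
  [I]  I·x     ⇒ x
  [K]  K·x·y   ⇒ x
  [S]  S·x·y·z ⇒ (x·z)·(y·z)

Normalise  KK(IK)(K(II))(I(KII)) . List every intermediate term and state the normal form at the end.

  start: KK(IK)(K(II))(I(KII))
  step 1: K(K(II))(I(KII))
  step 2: K(II)
  step 3: KI

Answer: normal form = KI  (in 3 steps)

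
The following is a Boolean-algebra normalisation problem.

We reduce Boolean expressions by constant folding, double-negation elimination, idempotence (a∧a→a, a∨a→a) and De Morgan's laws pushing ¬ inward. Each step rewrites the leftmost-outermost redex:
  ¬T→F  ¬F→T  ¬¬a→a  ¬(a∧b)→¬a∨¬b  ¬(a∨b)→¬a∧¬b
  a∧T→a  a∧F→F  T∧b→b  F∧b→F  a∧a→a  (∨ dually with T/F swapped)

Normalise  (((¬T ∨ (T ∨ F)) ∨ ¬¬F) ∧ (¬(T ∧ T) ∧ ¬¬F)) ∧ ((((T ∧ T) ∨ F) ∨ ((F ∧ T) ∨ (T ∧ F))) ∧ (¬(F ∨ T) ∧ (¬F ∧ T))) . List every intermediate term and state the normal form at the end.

  start: (((¬T ∨ (T ∨ F)) ∨ ¬¬F) ∧ (¬(T ∧ T) ∧ ¬¬F)) ∧ ((((T ∧ T) ∨ F) ∨ ((F ∧ T) ∨ (T ∧ F))) ∧ (¬(F ∨ T) ∧ (¬F ∧ T)))
  [1] (((F ∨ (T ∨ F)) ∨ ¬¬F) ∧ (¬(T ∧ T) ∧ ¬¬F)) ∧ ((((T ∧ T) ∨ F) ∨ ((F ∧ T) ∨ (T ∧ F))) ∧ (¬(F ∨ T) ∧ (¬F ∧ T)))
  [2] (((T ∨ F) ∨ ¬¬F) ∧ (¬(T ∧ T) ∧ ¬¬F)) ∧ ((((T ∧ T) ∨ F) ∨ ((F ∧ T) ∨ (T ∧ F))) ∧ (¬(F ∨ T) ∧ (¬F ∧ T)))
  [3] ((T ∨ ¬¬F) ∧ (¬(T ∧ T) ∧ ¬¬F)) ∧ ((((T ∧ T) ∨ F) ∨ ((F ∧ T) ∨ (T ∧ F))) ∧ (¬(F ∨ T) ∧ (¬F ∧ T)))
  [4] (T ∧ (¬(T ∧ T) ∧ ¬¬F)) ∧ ((((T ∧ T) ∨ F) ∨ ((F ∧ T) ∨ (T ∧ F))) ∧ (¬(F ∨ T) ∧ (¬F ∧ T)))
  [5] (¬(T ∧ T) ∧ ¬¬F) ∧ ((((T ∧ T) ∨ F) ∨ ((F ∧ T) ∨ (T ∧ F))) ∧ (¬(F ∨ T) ∧ (¬F ∧ T)))
  [6] ((¬T ∨ ¬T) ∧ ¬¬F) ∧ ((((T ∧ T) ∨ F) ∨ ((F ∧ T) ∨ (T ∧ F))) ∧ (¬(F ∨ T) ∧ (¬F ∧ T)))
  [7] (¬T ∧ ¬¬F) ∧ ((((T ∧ T) ∨ F) ∨ ((F ∧ T) ∨ (T ∧ F))) ∧ (¬(F ∨ T) ∧ (¬F ∧ T)))
  [8] (F ∧ ¬¬F) ∧ ((((T ∧ T) ∨ F) ∨ ((F ∧ T) ∨ (T ∧ F))) ∧ (¬(F ∨ T) ∧ (¬F ∧ T)))
  [9] F ∧ ((((T ∧ T) ∨ F) ∨ ((F ∧ T) ∨ (T ∧ F))) ∧ (¬(F ∨ T) ∧ (¬F ∧ T)))
  [10] F

Answer: normal form = F  (in 10 steps)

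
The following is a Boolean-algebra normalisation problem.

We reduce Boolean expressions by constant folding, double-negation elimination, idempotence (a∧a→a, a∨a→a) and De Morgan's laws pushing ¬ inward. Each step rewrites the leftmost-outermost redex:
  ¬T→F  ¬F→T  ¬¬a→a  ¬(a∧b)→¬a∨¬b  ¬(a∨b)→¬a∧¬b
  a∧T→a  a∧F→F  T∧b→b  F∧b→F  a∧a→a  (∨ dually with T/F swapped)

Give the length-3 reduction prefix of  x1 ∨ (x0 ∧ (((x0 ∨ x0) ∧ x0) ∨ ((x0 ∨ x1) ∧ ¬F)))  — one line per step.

  start: x1 ∨ (x0 ∧ (((x0 ∨ x0) ∧ x0) ∨ ((x0 ∨ x1) ∧ ¬F)))
  [1] x1 ∨ (x0 ∧ ((x0 ∧ x0) ∨ ((x0 ∨ x1) ∧ ¬F)))
  [2] x1 ∨ (x0 ∧ (x0 ∨ ((x0 ∨ x1) ∧ ¬F)))
  [3] x1 ∨ (x0 ∧ (x0 ∨ ((x0 ∨ x1) ∧ T)))

Answer: after 3 steps: x1 ∨ (x0 ∧ (x0 ∨ ((x0 ∨ x1) ∧ T)))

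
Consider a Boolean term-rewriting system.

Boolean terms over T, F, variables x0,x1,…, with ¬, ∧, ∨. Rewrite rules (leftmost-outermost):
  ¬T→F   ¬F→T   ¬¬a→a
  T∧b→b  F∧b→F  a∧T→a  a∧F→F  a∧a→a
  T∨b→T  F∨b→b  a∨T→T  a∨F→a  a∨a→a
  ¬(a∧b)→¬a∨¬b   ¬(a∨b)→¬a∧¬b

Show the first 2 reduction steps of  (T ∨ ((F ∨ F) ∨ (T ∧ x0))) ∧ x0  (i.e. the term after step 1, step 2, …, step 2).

Answer: after 2 steps: x0

Derivation:
  start: (T ∨ ((F ∨ F) ∨ (T ∧ x0))) ∧ x0
  [1] T ∧ x0
  [2] x0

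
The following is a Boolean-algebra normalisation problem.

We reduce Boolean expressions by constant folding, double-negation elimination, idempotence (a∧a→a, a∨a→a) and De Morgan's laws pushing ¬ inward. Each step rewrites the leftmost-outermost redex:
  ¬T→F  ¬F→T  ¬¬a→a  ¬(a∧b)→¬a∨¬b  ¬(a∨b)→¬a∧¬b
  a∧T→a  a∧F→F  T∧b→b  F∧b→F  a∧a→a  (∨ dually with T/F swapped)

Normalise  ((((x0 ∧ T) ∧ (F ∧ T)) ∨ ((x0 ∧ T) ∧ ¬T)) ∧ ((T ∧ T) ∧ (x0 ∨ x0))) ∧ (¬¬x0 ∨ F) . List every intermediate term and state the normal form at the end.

Answer: normal form = F  (in 9 steps)

Derivation:
  start: ((((x0 ∧ T) ∧ (F ∧ T)) ∨ ((x0 ∧ T) ∧ ¬T)) ∧ ((T ∧ T) ∧ (x0 ∨ x0))) ∧ (¬¬x0 ∨ F)
  →1  (((x0 ∧ (F ∧ T)) ∨ ((x0 ∧ T) ∧ ¬T)) ∧ ((T ∧ T) ∧ (x0 ∨ x0))) ∧ (¬¬x0 ∨ F)
  →2  (((x0 ∧ F) ∨ ((x0 ∧ T) ∧ ¬T)) ∧ ((T ∧ T) ∧ (x0 ∨ x0))) ∧ (¬¬x0 ∨ F)
  →3  ((F ∨ ((x0 ∧ T) ∧ ¬T)) ∧ ((T ∧ T) ∧ (x0 ∨ x0))) ∧ (¬¬x0 ∨ F)
  →4  (((x0 ∧ T) ∧ ¬T) ∧ ((T ∧ T) ∧ (x0 ∨ x0))) ∧ (¬¬x0 ∨ F)
  →5  ((x0 ∧ ¬T) ∧ ((T ∧ T) ∧ (x0 ∨ x0))) ∧ (¬¬x0 ∨ F)
  →6  ((x0 ∧ F) ∧ ((T ∧ T) ∧ (x0 ∨ x0))) ∧ (¬¬x0 ∨ F)
  →7  (F ∧ ((T ∧ T) ∧ (x0 ∨ x0))) ∧ (¬¬x0 ∨ F)
  →8  F ∧ (¬¬x0 ∨ F)
  →9  F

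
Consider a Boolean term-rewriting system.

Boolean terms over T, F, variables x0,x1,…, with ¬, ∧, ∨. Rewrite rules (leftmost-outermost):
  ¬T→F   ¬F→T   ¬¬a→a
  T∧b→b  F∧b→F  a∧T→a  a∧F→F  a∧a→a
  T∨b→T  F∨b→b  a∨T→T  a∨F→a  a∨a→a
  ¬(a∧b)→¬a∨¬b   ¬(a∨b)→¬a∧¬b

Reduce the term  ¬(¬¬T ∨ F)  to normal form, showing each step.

  start: ¬(¬¬T ∨ F)
  →1  ¬¬¬T ∧ ¬F
  →2  ¬T ∧ ¬F
  →3  F ∧ ¬F
  →4  F

Answer: normal form = F  (in 4 steps)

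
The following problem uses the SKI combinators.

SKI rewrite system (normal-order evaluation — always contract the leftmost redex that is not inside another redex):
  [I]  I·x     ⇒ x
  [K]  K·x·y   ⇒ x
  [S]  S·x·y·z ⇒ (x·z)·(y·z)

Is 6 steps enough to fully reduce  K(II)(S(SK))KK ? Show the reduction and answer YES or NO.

  start: K(II)(S(SK))KK
  step 1: IIKK
  step 2: IKK
  step 3: KK

Answer: YES — reaches normal form KK in 3 ≤ 6 steps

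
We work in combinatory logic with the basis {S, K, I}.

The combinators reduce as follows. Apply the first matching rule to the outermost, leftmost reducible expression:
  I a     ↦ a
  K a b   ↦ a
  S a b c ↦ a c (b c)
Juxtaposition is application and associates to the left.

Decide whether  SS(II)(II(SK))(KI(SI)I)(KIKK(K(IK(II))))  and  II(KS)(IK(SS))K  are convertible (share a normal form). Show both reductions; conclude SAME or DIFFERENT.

Answer: DIFFERENT — A ⇓ K(K(KI)), B ⇓ SK

Working:
Term A:
  start: SS(II)(II(SK))(KI(SI)I)(KIKK(K(IK(II))))
  [1] S(II(SK))(II(II(SK)))(KI(SI)I)(KIKK(K(IK(II))))
  [2] II(SK)(KI(SI)I)(II(II(SK))(KI(SI)I))(KIKK(K(IK(II))))
  [3] I(SK)(KI(SI)I)(II(II(SK))(KI(SI)I))(KIKK(K(IK(II))))
  [4] SK(KI(SI)I)(II(II(SK))(KI(SI)I))(KIKK(K(IK(II))))
  [5] K(II(II(SK))(KI(SI)I))(KI(SI)I(II(II(SK))(KI(SI)I)))(KIKK(K(IK(II))))
  [6] II(II(SK))(KI(SI)I)(KIKK(K(IK(II))))
  [7] I(II(SK))(KI(SI)I)(KIKK(K(IK(II))))
  [8] II(SK)(KI(SI)I)(KIKK(K(IK(II))))
  [9] I(SK)(KI(SI)I)(KIKK(K(IK(II))))
  [10] SK(KI(SI)I)(KIKK(K(IK(II))))
  [11] K(KIKK(K(IK(II))))(KI(SI)I(KIKK(K(IK(II)))))
  [12] KIKK(K(IK(II)))
  [13] IK(K(IK(II)))
  [14] K(K(IK(II)))
  [15] K(K(K(II)))
  [16] K(K(KI))

Term B:
  start: II(KS)(IK(SS))K
  [1] I(KS)(IK(SS))K
  [2] KS(IK(SS))K
  [3] SK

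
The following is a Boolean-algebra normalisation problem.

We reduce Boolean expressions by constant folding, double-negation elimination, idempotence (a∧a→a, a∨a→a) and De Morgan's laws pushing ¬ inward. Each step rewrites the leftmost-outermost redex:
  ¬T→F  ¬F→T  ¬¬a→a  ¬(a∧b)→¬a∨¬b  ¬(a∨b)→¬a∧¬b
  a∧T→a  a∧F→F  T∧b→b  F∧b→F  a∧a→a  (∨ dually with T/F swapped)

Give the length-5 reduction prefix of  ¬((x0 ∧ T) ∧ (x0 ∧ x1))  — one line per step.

  start: ¬((x0 ∧ T) ∧ (x0 ∧ x1))
  [1] ¬(x0 ∧ T) ∨ ¬(x0 ∧ x1)
  [2] (¬x0 ∨ ¬T) ∨ ¬(x0 ∧ x1)
  [3] (¬x0 ∨ F) ∨ ¬(x0 ∧ x1)
  [4] ¬x0 ∨ ¬(x0 ∧ x1)
  [5] ¬x0 ∨ (¬x0 ∨ ¬x1)

Answer: after 5 steps: ¬x0 ∨ (¬x0 ∨ ¬x1)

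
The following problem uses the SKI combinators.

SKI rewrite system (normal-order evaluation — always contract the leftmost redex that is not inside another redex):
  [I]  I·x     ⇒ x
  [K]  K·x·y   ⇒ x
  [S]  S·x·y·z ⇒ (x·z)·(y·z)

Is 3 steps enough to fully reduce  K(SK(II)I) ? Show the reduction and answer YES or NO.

  start: K(SK(II)I)
  step 1: K(KI(III))
  step 2: KI

Answer: YES — reaches normal form KI in 2 ≤ 3 steps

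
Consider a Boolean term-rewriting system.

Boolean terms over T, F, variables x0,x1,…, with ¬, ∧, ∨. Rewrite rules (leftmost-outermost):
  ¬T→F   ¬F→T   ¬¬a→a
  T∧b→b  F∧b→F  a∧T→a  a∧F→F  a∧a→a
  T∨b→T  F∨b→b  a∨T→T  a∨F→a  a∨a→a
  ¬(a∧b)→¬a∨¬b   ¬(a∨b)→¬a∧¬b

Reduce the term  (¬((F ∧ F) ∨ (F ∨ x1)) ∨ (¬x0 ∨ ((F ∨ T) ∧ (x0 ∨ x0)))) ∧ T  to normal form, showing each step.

  start: (¬((F ∧ F) ∨ (F ∨ x1)) ∨ (¬x0 ∨ ((F ∨ T) ∧ (x0 ∨ x0)))) ∧ T
  step 1: ¬((F ∧ F) ∨ (F ∨ x1)) ∨ (¬x0 ∨ ((F ∨ T) ∧ (x0 ∨ x0)))
  step 2: (¬(F ∧ F) ∧ ¬(F ∨ x1)) ∨ (¬x0 ∨ ((F ∨ T) ∧ (x0 ∨ x0)))
  step 3: ((¬F ∨ ¬F) ∧ ¬(F ∨ x1)) ∨ (¬x0 ∨ ((F ∨ T) ∧ (x0 ∨ x0)))
  step 4: (¬F ∧ ¬(F ∨ x1)) ∨ (¬x0 ∨ ((F ∨ T) ∧ (x0 ∨ x0)))
  step 5: (T ∧ ¬(F ∨ x1)) ∨ (¬x0 ∨ ((F ∨ T) ∧ (x0 ∨ x0)))
  step 6: ¬(F ∨ x1) ∨ (¬x0 ∨ ((F ∨ T) ∧ (x0 ∨ x0)))
  step 7: (¬F ∧ ¬x1) ∨ (¬x0 ∨ ((F ∨ T) ∧ (x0 ∨ x0)))
  step 8: (T ∧ ¬x1) ∨ (¬x0 ∨ ((F ∨ T) ∧ (x0 ∨ x0)))
  step 9: ¬x1 ∨ (¬x0 ∨ ((F ∨ T) ∧ (x0 ∨ x0)))
  step 10: ¬x1 ∨ (¬x0 ∨ (T ∧ (x0 ∨ x0)))
  step 11: ¬x1 ∨ (¬x0 ∨ (x0 ∨ x0))
  step 12: ¬x1 ∨ (¬x0 ∨ x0)

Answer: normal form = ¬x1 ∨ (¬x0 ∨ x0)  (in 12 steps)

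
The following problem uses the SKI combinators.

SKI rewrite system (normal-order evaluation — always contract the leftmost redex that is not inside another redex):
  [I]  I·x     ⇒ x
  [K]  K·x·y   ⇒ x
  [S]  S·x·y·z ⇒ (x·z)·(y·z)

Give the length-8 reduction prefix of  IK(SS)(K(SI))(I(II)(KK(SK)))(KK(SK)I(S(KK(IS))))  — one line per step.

  start: IK(SS)(K(SI))(I(II)(KK(SK)))(KK(SK)I(S(KK(IS))))
  [1] K(SS)(K(SI))(I(II)(KK(SK)))(KK(SK)I(S(KK(IS))))
  [2] SS(I(II)(KK(SK)))(KK(SK)I(S(KK(IS))))
  [3] S(KK(SK)I(S(KK(IS))))(I(II)(KK(SK))(KK(SK)I(S(KK(IS)))))
  [4] S(KI(S(KK(IS))))(I(II)(KK(SK))(KK(SK)I(S(KK(IS)))))
  [5] SI(I(II)(KK(SK))(KK(SK)I(S(KK(IS)))))
  [6] SI(II(KK(SK))(KK(SK)I(S(KK(IS)))))
  [7] SI(I(KK(SK))(KK(SK)I(S(KK(IS)))))
  [8] SI(KK(SK)(KK(SK)I(S(KK(IS)))))

Answer: after 8 steps: SI(KK(SK)(KK(SK)I(S(KK(IS)))))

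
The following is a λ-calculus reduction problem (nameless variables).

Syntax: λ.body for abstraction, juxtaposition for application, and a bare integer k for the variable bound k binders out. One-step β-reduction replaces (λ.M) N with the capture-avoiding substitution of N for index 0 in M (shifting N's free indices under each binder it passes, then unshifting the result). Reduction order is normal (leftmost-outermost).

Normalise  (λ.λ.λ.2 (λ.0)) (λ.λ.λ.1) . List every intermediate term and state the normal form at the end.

  start: (λ.λ.λ.2 (λ.0)) (λ.λ.λ.1)
  step 1: λ.λ.(λ.λ.λ.1) (λ.0)
  step 2: λ.λ.λ.λ.1

Answer: normal form = λ.λ.λ.λ.1  (in 2 steps)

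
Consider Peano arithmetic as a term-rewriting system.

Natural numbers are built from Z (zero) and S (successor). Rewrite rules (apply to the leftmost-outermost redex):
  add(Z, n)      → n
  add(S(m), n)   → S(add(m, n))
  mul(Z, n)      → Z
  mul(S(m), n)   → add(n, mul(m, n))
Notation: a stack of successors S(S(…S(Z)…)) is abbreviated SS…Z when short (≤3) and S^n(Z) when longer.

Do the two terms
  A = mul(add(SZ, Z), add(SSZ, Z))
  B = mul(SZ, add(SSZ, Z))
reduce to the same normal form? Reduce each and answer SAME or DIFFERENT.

Term A:
  start: mul(add(SZ, Z), add(SSZ, Z))
  →1  mul(S(add(Z, Z)), add(SSZ, Z))
  →2  add(add(SSZ, Z), mul(add(Z, Z), add(SSZ, Z)))
  →3  add(S(add(SZ, Z)), mul(add(Z, Z), add(SSZ, Z)))
  →4  S(add(add(SZ, Z), mul(add(Z, Z), add(SSZ, Z))))
  →5  S(add(S(add(Z, Z)), mul(add(Z, Z), add(SSZ, Z))))
  →6  S(S(add(add(Z, Z), mul(add(Z, Z), add(SSZ, Z)))))
  →7  S(S(add(Z, mul(add(Z, Z), add(SSZ, Z)))))
  →8  S(S(mul(add(Z, Z), add(SSZ, Z))))
  →9  S(S(mul(Z, add(SSZ, Z))))
  →10  SSZ

Term B:
  start: mul(SZ, add(SSZ, Z))
  →1  add(add(SSZ, Z), mul(Z, add(SSZ, Z)))
  →2  add(S(add(SZ, Z)), mul(Z, add(SSZ, Z)))
  →3  S(add(add(SZ, Z), mul(Z, add(SSZ, Z))))
  →4  S(add(S(add(Z, Z)), mul(Z, add(SSZ, Z))))
  →5  S(S(add(add(Z, Z), mul(Z, add(SSZ, Z)))))
  →6  S(S(add(Z, mul(Z, add(SSZ, Z)))))
  →7  S(S(mul(Z, add(SSZ, Z))))
  →8  SSZ

Answer: SAME — A ⇓ SSZ, B ⇓ SSZ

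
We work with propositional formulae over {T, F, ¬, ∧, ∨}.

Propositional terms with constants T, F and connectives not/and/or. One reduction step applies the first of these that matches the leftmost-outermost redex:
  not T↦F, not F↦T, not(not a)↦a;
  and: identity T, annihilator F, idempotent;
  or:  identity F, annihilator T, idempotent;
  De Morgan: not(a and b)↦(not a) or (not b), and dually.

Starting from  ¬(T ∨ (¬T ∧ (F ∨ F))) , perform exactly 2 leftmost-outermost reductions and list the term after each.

Answer: after 2 steps: F ∧ ¬(¬T ∧ (F ∨ F))

Reduction:
  start: ¬(T ∨ (¬T ∧ (F ∨ F)))
  step 1: ¬T ∧ ¬(¬T ∧ (F ∨ F))
  step 2: F ∧ ¬(¬T ∧ (F ∨ F))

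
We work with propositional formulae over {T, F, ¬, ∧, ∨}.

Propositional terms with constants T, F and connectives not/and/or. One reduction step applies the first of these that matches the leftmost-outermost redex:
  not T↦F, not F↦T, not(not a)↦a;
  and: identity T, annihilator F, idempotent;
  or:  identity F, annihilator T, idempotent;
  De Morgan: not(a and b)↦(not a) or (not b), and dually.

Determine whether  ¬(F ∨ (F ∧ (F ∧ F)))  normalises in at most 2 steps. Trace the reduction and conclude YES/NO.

Answer: NO — after 2 steps the term is T ∧ ¬(F ∧ (F ∧ F)), not yet normal

Reduction:
  start: ¬(F ∨ (F ∧ (F ∧ F)))
  [1] ¬F ∧ ¬(F ∧ (F ∧ F))
  [2] T ∧ ¬(F ∧ (F ∧ F))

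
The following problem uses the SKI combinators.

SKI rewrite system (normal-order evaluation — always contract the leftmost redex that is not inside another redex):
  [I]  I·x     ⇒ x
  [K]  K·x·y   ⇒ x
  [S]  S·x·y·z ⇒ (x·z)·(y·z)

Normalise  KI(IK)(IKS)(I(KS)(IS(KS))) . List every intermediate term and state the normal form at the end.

  start: KI(IK)(IKS)(I(KS)(IS(KS)))
  →1  I(IKS)(I(KS)(IS(KS)))
  →2  IKS(I(KS)(IS(KS)))
  →3  KS(I(KS)(IS(KS)))
  →4  S

Answer: normal form = S  (in 4 steps)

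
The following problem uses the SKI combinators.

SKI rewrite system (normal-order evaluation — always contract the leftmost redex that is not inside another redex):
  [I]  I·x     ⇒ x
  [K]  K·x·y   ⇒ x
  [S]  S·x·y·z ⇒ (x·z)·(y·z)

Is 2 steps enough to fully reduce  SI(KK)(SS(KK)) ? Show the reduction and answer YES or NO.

Answer: NO — after 2 steps the term is SS(KK)(KK(SS(KK))), not yet normal

Reduction:
  start: SI(KK)(SS(KK))
  step 1: I(SS(KK))(KK(SS(KK)))
  step 2: SS(KK)(KK(SS(KK)))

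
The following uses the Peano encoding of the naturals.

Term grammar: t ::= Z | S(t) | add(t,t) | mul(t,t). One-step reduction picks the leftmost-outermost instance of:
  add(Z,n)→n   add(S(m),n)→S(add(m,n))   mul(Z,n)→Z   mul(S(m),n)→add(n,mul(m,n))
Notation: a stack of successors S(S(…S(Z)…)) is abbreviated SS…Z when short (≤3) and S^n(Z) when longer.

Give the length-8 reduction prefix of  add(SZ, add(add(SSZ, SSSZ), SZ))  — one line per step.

  start: add(SZ, add(add(SSZ, SSSZ), SZ))
  →1  S(add(Z, add(add(SSZ, SSSZ), SZ)))
  →2  S(add(add(SSZ, SSSZ), SZ))
  →3  S(add(S(add(SZ, SSSZ)), SZ))
  →4  S(S(add(add(SZ, SSSZ), SZ)))
  →5  S(S(add(S(add(Z, SSSZ)), SZ)))
  →6  S(S(S(add(add(Z, SSSZ), SZ))))
  →7  S(S(S(add(SSSZ, SZ))))
  →8  S(S(S(S(add(SSZ, SZ)))))

Answer: after 8 steps: S(S(S(S(add(SSZ, SZ)))))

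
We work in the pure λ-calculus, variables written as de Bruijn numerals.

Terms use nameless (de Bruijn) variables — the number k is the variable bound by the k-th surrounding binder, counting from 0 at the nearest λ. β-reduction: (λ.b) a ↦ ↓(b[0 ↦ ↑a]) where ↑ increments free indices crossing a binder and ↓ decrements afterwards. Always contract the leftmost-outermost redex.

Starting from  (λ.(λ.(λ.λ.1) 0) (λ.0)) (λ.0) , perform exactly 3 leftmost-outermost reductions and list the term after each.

Answer: after 3 steps: λ.λ.0

Derivation:
  start: (λ.(λ.(λ.λ.1) 0) (λ.0)) (λ.0)
  step 1: (λ.(λ.λ.1) 0) (λ.0)
  step 2: (λ.λ.1) (λ.0)
  step 3: λ.λ.0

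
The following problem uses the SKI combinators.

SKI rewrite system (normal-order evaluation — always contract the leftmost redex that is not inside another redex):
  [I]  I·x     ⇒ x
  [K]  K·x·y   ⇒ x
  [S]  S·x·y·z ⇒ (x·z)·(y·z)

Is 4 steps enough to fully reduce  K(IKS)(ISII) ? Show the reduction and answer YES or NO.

  start: K(IKS)(ISII)
  →1  IKS
  →2  KS

Answer: YES — reaches normal form KS in 2 ≤ 4 steps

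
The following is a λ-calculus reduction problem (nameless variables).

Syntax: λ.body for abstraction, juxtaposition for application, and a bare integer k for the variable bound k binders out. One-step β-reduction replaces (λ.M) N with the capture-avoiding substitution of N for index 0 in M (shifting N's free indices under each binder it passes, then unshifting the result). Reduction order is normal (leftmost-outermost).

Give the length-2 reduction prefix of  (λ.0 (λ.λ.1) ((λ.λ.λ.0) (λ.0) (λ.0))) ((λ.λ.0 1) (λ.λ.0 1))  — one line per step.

  start: (λ.0 (λ.λ.1) ((λ.λ.λ.0) (λ.0) (λ.0))) ((λ.λ.0 1) (λ.λ.0 1))
  →1  (λ.λ.0 1) (λ.λ.0 1) (λ.λ.1) ((λ.λ.λ.0) (λ.0) (λ.0))
  →2  (λ.0 (λ.λ.0 1)) (λ.λ.1) ((λ.λ.λ.0) (λ.0) (λ.0))

Answer: after 2 steps: (λ.0 (λ.λ.0 1)) (λ.λ.1) ((λ.λ.λ.0) (λ.0) (λ.0))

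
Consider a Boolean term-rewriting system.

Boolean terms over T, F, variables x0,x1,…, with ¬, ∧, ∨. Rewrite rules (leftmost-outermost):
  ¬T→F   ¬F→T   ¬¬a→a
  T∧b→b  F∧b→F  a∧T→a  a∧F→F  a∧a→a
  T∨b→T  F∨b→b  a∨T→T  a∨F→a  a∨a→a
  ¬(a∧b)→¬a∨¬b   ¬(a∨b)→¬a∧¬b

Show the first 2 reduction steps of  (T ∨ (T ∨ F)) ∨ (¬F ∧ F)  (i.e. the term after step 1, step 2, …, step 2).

  start: (T ∨ (T ∨ F)) ∨ (¬F ∧ F)
  [1] T ∨ (¬F ∧ F)
  [2] T

Answer: after 2 steps: T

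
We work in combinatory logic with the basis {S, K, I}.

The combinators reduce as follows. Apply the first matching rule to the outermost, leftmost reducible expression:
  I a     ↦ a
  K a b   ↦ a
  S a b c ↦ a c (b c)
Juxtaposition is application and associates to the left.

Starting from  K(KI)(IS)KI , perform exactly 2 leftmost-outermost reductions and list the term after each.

Answer: after 2 steps: II

Reduction:
  start: K(KI)(IS)KI
  →1  KIKI
  →2  II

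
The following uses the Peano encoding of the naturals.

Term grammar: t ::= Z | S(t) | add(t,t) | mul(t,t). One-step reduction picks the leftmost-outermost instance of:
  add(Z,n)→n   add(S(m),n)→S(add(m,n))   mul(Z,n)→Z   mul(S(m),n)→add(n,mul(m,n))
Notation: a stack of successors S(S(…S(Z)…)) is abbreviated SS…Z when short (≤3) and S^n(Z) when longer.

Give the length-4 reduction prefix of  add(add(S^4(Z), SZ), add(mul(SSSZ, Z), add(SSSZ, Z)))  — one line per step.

Answer: after 4 steps: S(S(add(add(SSZ, SZ), add(mul(SSSZ, Z), add(SSSZ, Z)))))

Working:
  start: add(add(S^4(Z), SZ), add(mul(SSSZ, Z), add(SSSZ, Z)))
  →1  add(S(add(SSSZ, SZ)), add(mul(SSSZ, Z), add(SSSZ, Z)))
  →2  S(add(add(SSSZ, SZ), add(mul(SSSZ, Z), add(SSSZ, Z))))
  →3  S(add(S(add(SSZ, SZ)), add(mul(SSSZ, Z), add(SSSZ, Z))))
  →4  S(S(add(add(SSZ, SZ), add(mul(SSSZ, Z), add(SSSZ, Z)))))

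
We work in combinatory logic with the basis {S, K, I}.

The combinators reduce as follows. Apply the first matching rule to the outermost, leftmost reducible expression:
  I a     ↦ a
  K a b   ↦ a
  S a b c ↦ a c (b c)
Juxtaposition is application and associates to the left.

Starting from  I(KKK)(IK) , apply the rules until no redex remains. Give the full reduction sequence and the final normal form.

  start: I(KKK)(IK)
  [1] KKK(IK)
  [2] K(IK)
  [3] KK

Answer: normal form = KK  (in 3 steps)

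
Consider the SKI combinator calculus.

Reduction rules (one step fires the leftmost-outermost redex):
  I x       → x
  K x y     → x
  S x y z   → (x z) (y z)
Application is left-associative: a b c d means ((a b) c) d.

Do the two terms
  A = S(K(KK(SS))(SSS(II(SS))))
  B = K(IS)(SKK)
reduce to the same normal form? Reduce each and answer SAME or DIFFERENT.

Answer: DIFFERENT — A ⇓ SK, B ⇓ S

Working:
Term A:
  start: S(K(KK(SS))(SSS(II(SS))))
  step 1: S(KK(SS))
  step 2: SK

Term B:
  start: K(IS)(SKK)
  step 1: IS
  step 2: S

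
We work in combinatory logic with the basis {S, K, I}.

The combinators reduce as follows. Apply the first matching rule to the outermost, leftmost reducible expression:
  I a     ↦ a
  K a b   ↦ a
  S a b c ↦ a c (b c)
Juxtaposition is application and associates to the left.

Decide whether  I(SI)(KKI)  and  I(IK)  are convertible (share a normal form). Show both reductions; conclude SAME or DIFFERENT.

Term A:
  start: I(SI)(KKI)
  step 1: SI(KKI)
  step 2: SIK

Term B:
  start: I(IK)
  step 1: IK
  step 2: K

Answer: DIFFERENT — A ⇓ SIK, B ⇓ K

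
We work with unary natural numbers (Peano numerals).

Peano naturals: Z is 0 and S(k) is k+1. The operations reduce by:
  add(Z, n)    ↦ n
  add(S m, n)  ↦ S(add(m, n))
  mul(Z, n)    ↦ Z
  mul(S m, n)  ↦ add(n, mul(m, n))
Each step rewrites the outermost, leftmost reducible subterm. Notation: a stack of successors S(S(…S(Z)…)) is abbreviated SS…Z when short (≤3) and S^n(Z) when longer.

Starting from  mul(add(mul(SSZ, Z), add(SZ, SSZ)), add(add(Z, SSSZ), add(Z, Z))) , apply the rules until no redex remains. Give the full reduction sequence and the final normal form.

Answer: normal form = S^9(Z)  (in 42 steps)

Working:
  start: mul(add(mul(SSZ, Z), add(SZ, SSZ)), add(add(Z, SSSZ), add(Z, Z)))
  step 1: mul(add(add(Z, mul(SZ, Z)), add(SZ, SSZ)), add(add(Z, SSSZ), add(Z, Z)))
  step 2: mul(add(mul(SZ, Z), add(SZ, SSZ)), add(add(Z, SSSZ), add(Z, Z)))
  step 3: mul(add(add(Z, mul(Z, Z)), add(SZ, SSZ)), add(add(Z, SSSZ), add(Z, Z)))
  step 4: mul(add(mul(Z, Z), add(SZ, SSZ)), add(add(Z, SSSZ), add(Z, Z)))
  step 5: mul(add(Z, add(SZ, SSZ)), add(add(Z, SSSZ), add(Z, Z)))
  step 6: mul(add(SZ, SSZ), add(add(Z, SSSZ), add(Z, Z)))
  step 7: mul(S(add(Z, SSZ)), add(add(Z, SSSZ), add(Z, Z)))
  step 8: add(add(add(Z, SSSZ), add(Z, Z)), mul(add(Z, SSZ), add(add(Z, SSSZ), add(Z, Z))))
  step 9: add(add(SSSZ, add(Z, Z)), mul(add(Z, SSZ), add(add(Z, SSSZ), add(Z, Z))))
  step 10: add(S(add(SSZ, add(Z, Z))), mul(add(Z, SSZ), add(add(Z, SSSZ), add(Z, Z))))
  step 11: S(add(add(SSZ, add(Z, Z)), mul(add(Z, SSZ), add(add(Z, SSSZ), add(Z, Z)))))
  step 12: S(add(S(add(SZ, add(Z, Z))), mul(add(Z, SSZ), add(add(Z, SSSZ), add(Z, Z)))))
  step 13: S(S(add(add(SZ, add(Z, Z)), mul(add(Z, SSZ), add(add(Z, SSSZ), add(Z, Z))))))
  step 14: S(S(add(S(add(Z, add(Z, Z))), mul(add(Z, SSZ), add(add(Z, SSSZ), add(Z, Z))))))
  step 15: S(S(S(add(add(Z, add(Z, Z)), mul(add(Z, SSZ), add(add(Z, SSSZ), add(Z, Z)))))))
  step 16: S(S(S(add(add(Z, Z), mul(add(Z, SSZ), add(add(Z, SSSZ), add(Z, Z)))))))
  step 17: S(S(S(add(Z, mul(add(Z, SSZ), add(add(Z, SSSZ), add(Z, Z)))))))
  step 18: S(S(S(mul(add(Z, SSZ), add(add(Z, SSSZ), add(Z, Z))))))
  step 19: S(S(S(mul(SSZ, add(add(Z, SSSZ), add(Z, Z))))))
  step 20: S(S(S(add(add(add(Z, SSSZ), add(Z, Z)), mul(SZ, add(add(Z, SSSZ), add(Z, Z)))))))
  step 21: S(S(S(add(add(SSSZ, add(Z, Z)), mul(SZ, add(add(Z, SSSZ), add(Z, Z)))))))
  step 22: S(S(S(add(S(add(SSZ, add(Z, Z))), mul(SZ, add(add(Z, SSSZ), add(Z, Z)))))))
  step 23: S(S(S(S(add(add(SSZ, add(Z, Z)), mul(SZ, add(add(Z, SSSZ), add(Z, Z))))))))
  step 24: S(S(S(S(add(S(add(SZ, add(Z, Z))), mul(SZ, add(add(Z, SSSZ), add(Z, Z))))))))
  step 25: S(S(S(S(S(add(add(SZ, add(Z, Z)), mul(SZ, add(add(Z, SSSZ), add(Z, Z)))))))))
  step 26: S(S(S(S(S(add(S(add(Z, add(Z, Z))), mul(SZ, add(add(Z, SSSZ), add(Z, Z)))))))))
  step 27: S(S(S(S(S(S(add(add(Z, add(Z, Z)), mul(SZ, add(add(Z, SSSZ), add(Z, Z))))))))))
  step 28: S(S(S(S(S(S(add(add(Z, Z), mul(SZ, add(add(Z, SSSZ), add(Z, Z))))))))))
  step 29: S(S(S(S(S(S(add(Z, mul(SZ, add(add(Z, SSSZ), add(Z, Z))))))))))
  step 30: S(S(S(S(S(S(mul(SZ, add(add(Z, SSSZ), add(Z, Z)))))))))
  step 31: S(S(S(S(S(S(add(add(add(Z, SSSZ), add(Z, Z)), mul(Z, add(add(Z, SSSZ), add(Z, Z))))))))))
  step 32: S(S(S(S(S(S(add(add(SSSZ, add(Z, Z)), mul(Z, add(add(Z, SSSZ), add(Z, Z))))))))))
  step 33: S(S(S(S(S(S(add(S(add(SSZ, add(Z, Z))), mul(Z, add(add(Z, SSSZ), add(Z, Z))))))))))
  step 34: S(S(S(S(S(S(S(add(add(SSZ, add(Z, Z)), mul(Z, add(add(Z, SSSZ), add(Z, Z)))))))))))
  step 35: S(S(S(S(S(S(S(add(S(add(SZ, add(Z, Z))), mul(Z, add(add(Z, SSSZ), add(Z, Z)))))))))))
  step 36: S(S(S(S(S(S(S(S(add(add(SZ, add(Z, Z)), mul(Z, add(add(Z, SSSZ), add(Z, Z))))))))))))
  step 37: S(S(S(S(S(S(S(S(add(S(add(Z, add(Z, Z))), mul(Z, add(add(Z, SSSZ), add(Z, Z))))))))))))
  step 38: S(S(S(S(S(S(S(S(S(add(add(Z, add(Z, Z)), mul(Z, add(add(Z, SSSZ), add(Z, Z)))))))))))))
  step 39: S(S(S(S(S(S(S(S(S(add(add(Z, Z), mul(Z, add(add(Z, SSSZ), add(Z, Z)))))))))))))
  step 40: S(S(S(S(S(S(S(S(S(add(Z, mul(Z, add(add(Z, SSSZ), add(Z, Z)))))))))))))
  step 41: S(S(S(S(S(S(S(S(S(mul(Z, add(add(Z, SSSZ), add(Z, Z))))))))))))
  step 42: S^9(Z)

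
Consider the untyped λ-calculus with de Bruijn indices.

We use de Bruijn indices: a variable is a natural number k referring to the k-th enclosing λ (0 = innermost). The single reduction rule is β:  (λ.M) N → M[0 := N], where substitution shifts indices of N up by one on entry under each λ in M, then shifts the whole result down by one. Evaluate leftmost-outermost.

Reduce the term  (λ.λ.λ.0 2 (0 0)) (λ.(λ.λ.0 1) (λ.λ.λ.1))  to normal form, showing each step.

  start: (λ.λ.λ.0 2 (0 0)) (λ.(λ.λ.0 1) (λ.λ.λ.1))
  [1] λ.λ.0 (λ.(λ.λ.0 1) (λ.λ.λ.1)) (0 0)
  [2] λ.λ.0 (λ.λ.0 (λ.λ.λ.1)) (0 0)

Answer: normal form = λ.λ.0 (λ.λ.0 (λ.λ.λ.1)) (0 0)  (in 2 steps)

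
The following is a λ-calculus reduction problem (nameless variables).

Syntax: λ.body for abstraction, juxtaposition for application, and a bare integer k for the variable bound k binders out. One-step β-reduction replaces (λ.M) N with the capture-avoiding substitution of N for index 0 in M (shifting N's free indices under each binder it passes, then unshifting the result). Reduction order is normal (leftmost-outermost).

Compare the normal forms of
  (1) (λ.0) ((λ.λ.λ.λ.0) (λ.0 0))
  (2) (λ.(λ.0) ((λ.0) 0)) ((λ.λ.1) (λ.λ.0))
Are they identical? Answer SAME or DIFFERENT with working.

Answer: SAME — A ⇓ λ.λ.λ.0, B ⇓ λ.λ.λ.0

Working:
Term A:
  start: (λ.0) ((λ.λ.λ.λ.0) (λ.0 0))
  [1] (λ.λ.λ.λ.0) (λ.0 0)
  [2] λ.λ.λ.0

Term B:
  start: (λ.(λ.0) ((λ.0) 0)) ((λ.λ.1) (λ.λ.0))
  [1] (λ.0) ((λ.0) ((λ.λ.1) (λ.λ.0)))
  [2] (λ.0) ((λ.λ.1) (λ.λ.0))
  [3] (λ.λ.1) (λ.λ.0)
  [4] λ.λ.λ.0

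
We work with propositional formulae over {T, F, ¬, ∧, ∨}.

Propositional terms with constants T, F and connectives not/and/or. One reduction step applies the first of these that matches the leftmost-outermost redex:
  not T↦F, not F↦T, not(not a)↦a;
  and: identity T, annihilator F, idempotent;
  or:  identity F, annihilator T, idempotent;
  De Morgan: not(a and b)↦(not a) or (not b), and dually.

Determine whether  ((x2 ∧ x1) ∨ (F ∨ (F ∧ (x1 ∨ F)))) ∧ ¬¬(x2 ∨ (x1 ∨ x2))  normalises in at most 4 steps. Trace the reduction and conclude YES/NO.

Answer: YES — reaches normal form (x2 ∧ x1) ∧ (x2 ∨ (x1 ∨ x2)) in 4 ≤ 4 steps

Derivation:
  start: ((x2 ∧ x1) ∨ (F ∨ (F ∧ (x1 ∨ F)))) ∧ ¬¬(x2 ∨ (x1 ∨ x2))
  step 1: ((x2 ∧ x1) ∨ (F ∧ (x1 ∨ F))) ∧ ¬¬(x2 ∨ (x1 ∨ x2))
  step 2: ((x2 ∧ x1) ∨ F) ∧ ¬¬(x2 ∨ (x1 ∨ x2))
  step 3: (x2 ∧ x1) ∧ ¬¬(x2 ∨ (x1 ∨ x2))
  step 4: (x2 ∧ x1) ∧ (x2 ∨ (x1 ∨ x2))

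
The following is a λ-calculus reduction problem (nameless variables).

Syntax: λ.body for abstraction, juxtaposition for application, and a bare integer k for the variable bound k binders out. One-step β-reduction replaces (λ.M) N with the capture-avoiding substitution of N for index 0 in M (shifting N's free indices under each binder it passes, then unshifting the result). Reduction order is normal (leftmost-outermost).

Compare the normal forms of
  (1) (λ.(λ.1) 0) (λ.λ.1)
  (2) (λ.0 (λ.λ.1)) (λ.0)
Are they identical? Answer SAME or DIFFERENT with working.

Term A:
  start: (λ.(λ.1) 0) (λ.λ.1)
  step 1: (λ.λ.λ.1) (λ.λ.1)
  step 2: λ.λ.1

Term B:
  start: (λ.0 (λ.λ.1)) (λ.0)
  step 1: (λ.0) (λ.λ.1)
  step 2: λ.λ.1

Answer: SAME — A ⇓ λ.λ.1, B ⇓ λ.λ.1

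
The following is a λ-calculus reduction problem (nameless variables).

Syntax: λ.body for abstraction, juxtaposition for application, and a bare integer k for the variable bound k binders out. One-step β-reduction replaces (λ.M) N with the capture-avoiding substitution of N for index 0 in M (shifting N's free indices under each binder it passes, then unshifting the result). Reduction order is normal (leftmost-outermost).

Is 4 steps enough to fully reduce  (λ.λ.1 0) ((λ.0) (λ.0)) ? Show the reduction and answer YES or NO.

Answer: YES — reaches normal form λ.0 in 3 ≤ 4 steps

Derivation:
  start: (λ.λ.1 0) ((λ.0) (λ.0))
  step 1: λ.(λ.0) (λ.0) 0
  step 2: λ.(λ.0) 0
  step 3: λ.0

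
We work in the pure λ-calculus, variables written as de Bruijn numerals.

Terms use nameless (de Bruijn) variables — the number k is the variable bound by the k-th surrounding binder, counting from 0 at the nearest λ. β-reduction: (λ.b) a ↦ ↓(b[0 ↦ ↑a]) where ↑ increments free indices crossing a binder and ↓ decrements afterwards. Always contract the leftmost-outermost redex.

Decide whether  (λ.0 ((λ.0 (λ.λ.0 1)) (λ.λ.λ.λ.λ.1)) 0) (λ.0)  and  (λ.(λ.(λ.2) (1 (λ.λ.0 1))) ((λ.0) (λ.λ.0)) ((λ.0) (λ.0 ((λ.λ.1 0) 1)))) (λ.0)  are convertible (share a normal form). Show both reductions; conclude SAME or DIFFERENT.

Term A:
  start: (λ.0 ((λ.0 (λ.λ.0 1)) (λ.λ.λ.λ.λ.1)) 0) (λ.0)
  →1  (λ.0) ((λ.0 (λ.λ.0 1)) (λ.λ.λ.λ.λ.1)) (λ.0)
  →2  (λ.0 (λ.λ.0 1)) (λ.λ.λ.λ.λ.1) (λ.0)
  →3  (λ.λ.λ.λ.λ.1) (λ.λ.0 1) (λ.0)
  →4  (λ.λ.λ.λ.1) (λ.0)
  →5  λ.λ.λ.1

Term B:
  start: (λ.(λ.(λ.2) (1 (λ.λ.0 1))) ((λ.0) (λ.λ.0)) ((λ.0) (λ.0 ((λ.λ.1 0) 1)))) (λ.0)
  →1  (λ.(λ.λ.0) ((λ.0) (λ.λ.0 1))) ((λ.0) (λ.λ.0)) ((λ.0) (λ.0 ((λ.λ.1 0) (λ.0))))
  →2  (λ.λ.0) ((λ.0) (λ.λ.0 1)) ((λ.0) (λ.0 ((λ.λ.1 0) (λ.0))))
  →3  (λ.0) ((λ.0) (λ.0 ((λ.λ.1 0) (λ.0))))
  →4  (λ.0) (λ.0 ((λ.λ.1 0) (λ.0)))
  →5  λ.0 ((λ.λ.1 0) (λ.0))
  →6  λ.0 (λ.(λ.0) 0)
  →7  λ.0 (λ.0)

Answer: DIFFERENT — A ⇓ λ.λ.λ.1, B ⇓ λ.0 (λ.0)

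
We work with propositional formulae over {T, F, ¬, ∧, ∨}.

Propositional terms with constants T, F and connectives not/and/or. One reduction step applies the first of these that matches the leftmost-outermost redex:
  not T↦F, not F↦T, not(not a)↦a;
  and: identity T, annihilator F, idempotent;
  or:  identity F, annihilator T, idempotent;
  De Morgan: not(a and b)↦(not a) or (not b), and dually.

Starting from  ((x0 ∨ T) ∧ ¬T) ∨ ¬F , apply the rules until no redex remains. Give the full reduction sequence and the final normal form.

  start: ((x0 ∨ T) ∧ ¬T) ∨ ¬F
  →1  (T ∧ ¬T) ∨ ¬F
  →2  ¬T ∨ ¬F
  →3  F ∨ ¬F
  →4  ¬F
  →5  T

Answer: normal form = T  (in 5 steps)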